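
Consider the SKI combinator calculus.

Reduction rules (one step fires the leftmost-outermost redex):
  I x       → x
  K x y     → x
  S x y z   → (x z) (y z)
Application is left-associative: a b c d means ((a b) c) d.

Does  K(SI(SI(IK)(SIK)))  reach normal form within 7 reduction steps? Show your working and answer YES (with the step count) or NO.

  start: K(SI(SI(IK)(SIK)))
  →1  K(SI(I(SIK)(IK(SIK))))
  →2  K(SI(SIK(IK(SIK))))
  →3  K(SI(I(IK(SIK))(K(IK(SIK)))))
  →4  K(SI(IK(SIK)(K(IK(SIK)))))
  →5  K(SI(K(SIK)(K(IK(SIK)))))
  →6  K(SI(SIK))

Answer: YES — reaches normal form K(SI(SIK)) in 6 ≤ 7 steps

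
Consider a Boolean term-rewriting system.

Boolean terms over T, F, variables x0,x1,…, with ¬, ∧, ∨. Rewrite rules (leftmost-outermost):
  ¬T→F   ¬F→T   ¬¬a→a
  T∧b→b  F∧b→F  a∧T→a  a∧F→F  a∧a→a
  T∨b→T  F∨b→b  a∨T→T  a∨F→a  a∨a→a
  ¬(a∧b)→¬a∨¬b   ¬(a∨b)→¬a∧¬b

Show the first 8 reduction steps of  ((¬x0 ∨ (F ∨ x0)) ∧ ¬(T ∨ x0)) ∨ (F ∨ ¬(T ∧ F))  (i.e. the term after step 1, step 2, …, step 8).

  start: ((¬x0 ∨ (F ∨ x0)) ∧ ¬(T ∨ x0)) ∨ (F ∨ ¬(T ∧ F))
  step 1: ((¬x0 ∨ x0) ∧ ¬(T ∨ x0)) ∨ (F ∨ ¬(T ∧ F))
  step 2: ((¬x0 ∨ x0) ∧ (¬T ∧ ¬x0)) ∨ (F ∨ ¬(T ∧ F))
  step 3: ((¬x0 ∨ x0) ∧ (F ∧ ¬x0)) ∨ (F ∨ ¬(T ∧ F))
  step 4: ((¬x0 ∨ x0) ∧ F) ∨ (F ∨ ¬(T ∧ F))
  step 5: F ∨ (F ∨ ¬(T ∧ F))
  step 6: F ∨ ¬(T ∧ F)
  step 7: ¬(T ∧ F)
  step 8: ¬T ∨ ¬F

Answer: after 8 steps: ¬T ∨ ¬F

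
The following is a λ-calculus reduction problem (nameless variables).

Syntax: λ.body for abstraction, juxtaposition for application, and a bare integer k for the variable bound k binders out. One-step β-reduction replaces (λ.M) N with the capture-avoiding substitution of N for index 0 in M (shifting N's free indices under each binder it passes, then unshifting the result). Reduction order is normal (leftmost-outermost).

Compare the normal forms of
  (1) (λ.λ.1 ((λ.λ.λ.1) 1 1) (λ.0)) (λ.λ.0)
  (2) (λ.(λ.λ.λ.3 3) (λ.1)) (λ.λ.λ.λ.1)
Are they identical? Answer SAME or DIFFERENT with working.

Term A:
  start: (λ.λ.1 ((λ.λ.λ.1) 1 1) (λ.0)) (λ.λ.0)
  [1] λ.(λ.λ.0) ((λ.λ.λ.1) (λ.λ.0) (λ.λ.0)) (λ.0)
  [2] λ.(λ.0) (λ.0)
  [3] λ.λ.0

Term B:
  start: (λ.(λ.λ.λ.3 3) (λ.1)) (λ.λ.λ.λ.1)
  [1] (λ.λ.λ.(λ.λ.λ.λ.1) (λ.λ.λ.λ.1)) (λ.λ.λ.λ.λ.1)
  [2] λ.λ.(λ.λ.λ.λ.1) (λ.λ.λ.λ.1)
  [3] λ.λ.λ.λ.λ.1

Answer: DIFFERENT — A ⇓ λ.λ.0, B ⇓ λ.λ.λ.λ.λ.1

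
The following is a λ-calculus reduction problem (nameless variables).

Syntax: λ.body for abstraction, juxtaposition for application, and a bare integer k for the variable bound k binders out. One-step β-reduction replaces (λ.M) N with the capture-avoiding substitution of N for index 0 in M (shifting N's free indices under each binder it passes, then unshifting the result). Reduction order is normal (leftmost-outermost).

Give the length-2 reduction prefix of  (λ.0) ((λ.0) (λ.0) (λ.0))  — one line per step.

  start: (λ.0) ((λ.0) (λ.0) (λ.0))
  step 1: (λ.0) (λ.0) (λ.0)
  step 2: (λ.0) (λ.0)

Answer: after 2 steps: (λ.0) (λ.0)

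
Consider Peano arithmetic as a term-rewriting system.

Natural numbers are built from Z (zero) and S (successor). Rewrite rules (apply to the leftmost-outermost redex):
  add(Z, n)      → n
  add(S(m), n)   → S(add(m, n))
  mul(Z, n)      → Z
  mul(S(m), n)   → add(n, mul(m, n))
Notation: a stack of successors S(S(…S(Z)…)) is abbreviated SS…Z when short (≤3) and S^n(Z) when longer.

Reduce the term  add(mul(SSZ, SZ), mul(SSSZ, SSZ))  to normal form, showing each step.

Answer: normal form = S^8(Z)  (in 23 steps)

Derivation:
  start: add(mul(SSZ, SZ), mul(SSSZ, SSZ))
  step 1: add(add(SZ, mul(SZ, SZ)), mul(SSSZ, SSZ))
  step 2: add(S(add(Z, mul(SZ, SZ))), mul(SSSZ, SSZ))
  step 3: S(add(add(Z, mul(SZ, SZ)), mul(SSSZ, SSZ)))
  step 4: S(add(mul(SZ, SZ), mul(SSSZ, SSZ)))
  step 5: S(add(add(SZ, mul(Z, SZ)), mul(SSSZ, SSZ)))
  step 6: S(add(S(add(Z, mul(Z, SZ))), mul(SSSZ, SSZ)))
  step 7: S(S(add(add(Z, mul(Z, SZ)), mul(SSSZ, SSZ))))
  step 8: S(S(add(mul(Z, SZ), mul(SSSZ, SSZ))))
  step 9: S(S(add(Z, mul(SSSZ, SSZ))))
  step 10: S(S(mul(SSSZ, SSZ)))
  step 11: S(S(add(SSZ, mul(SSZ, SSZ))))
  step 12: S(S(S(add(SZ, mul(SSZ, SSZ)))))
  step 13: S(S(S(S(add(Z, mul(SSZ, SSZ))))))
  step 14: S(S(S(S(mul(SSZ, SSZ)))))
  step 15: S(S(S(S(add(SSZ, mul(SZ, SSZ))))))
  step 16: S(S(S(S(S(add(SZ, mul(SZ, SSZ)))))))
  step 17: S(S(S(S(S(S(add(Z, mul(SZ, SSZ))))))))
  step 18: S(S(S(S(S(S(mul(SZ, SSZ)))))))
  step 19: S(S(S(S(S(S(add(SSZ, mul(Z, SSZ))))))))
  step 20: S(S(S(S(S(S(S(add(SZ, mul(Z, SSZ)))))))))
  step 21: S(S(S(S(S(S(S(S(add(Z, mul(Z, SSZ))))))))))
  step 22: S(S(S(S(S(S(S(S(mul(Z, SSZ)))))))))
  step 23: S^8(Z)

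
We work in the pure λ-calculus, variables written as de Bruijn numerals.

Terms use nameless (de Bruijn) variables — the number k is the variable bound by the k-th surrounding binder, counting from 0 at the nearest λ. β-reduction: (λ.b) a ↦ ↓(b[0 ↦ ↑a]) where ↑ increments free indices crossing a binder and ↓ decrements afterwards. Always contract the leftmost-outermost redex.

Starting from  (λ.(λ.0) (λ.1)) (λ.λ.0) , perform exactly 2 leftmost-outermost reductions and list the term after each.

Answer: after 2 steps: λ.λ.λ.0

Working:
  start: (λ.(λ.0) (λ.1)) (λ.λ.0)
  [1] (λ.0) (λ.λ.λ.0)
  [2] λ.λ.λ.0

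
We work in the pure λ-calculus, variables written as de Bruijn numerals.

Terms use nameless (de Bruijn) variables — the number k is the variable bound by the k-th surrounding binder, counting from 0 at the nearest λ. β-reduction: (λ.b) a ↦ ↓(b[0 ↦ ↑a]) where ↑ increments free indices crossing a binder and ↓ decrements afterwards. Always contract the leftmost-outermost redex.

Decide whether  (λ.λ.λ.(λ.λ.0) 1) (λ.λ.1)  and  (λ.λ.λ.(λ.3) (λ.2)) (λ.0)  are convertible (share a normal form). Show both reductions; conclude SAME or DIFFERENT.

Term A:
  start: (λ.λ.λ.(λ.λ.0) 1) (λ.λ.1)
  →1  λ.λ.(λ.λ.0) 1
  →2  λ.λ.λ.0

Term B:
  start: (λ.λ.λ.(λ.3) (λ.2)) (λ.0)
  →1  λ.λ.(λ.λ.0) (λ.2)
  →2  λ.λ.λ.0

Answer: SAME — A ⇓ λ.λ.λ.0, B ⇓ λ.λ.λ.0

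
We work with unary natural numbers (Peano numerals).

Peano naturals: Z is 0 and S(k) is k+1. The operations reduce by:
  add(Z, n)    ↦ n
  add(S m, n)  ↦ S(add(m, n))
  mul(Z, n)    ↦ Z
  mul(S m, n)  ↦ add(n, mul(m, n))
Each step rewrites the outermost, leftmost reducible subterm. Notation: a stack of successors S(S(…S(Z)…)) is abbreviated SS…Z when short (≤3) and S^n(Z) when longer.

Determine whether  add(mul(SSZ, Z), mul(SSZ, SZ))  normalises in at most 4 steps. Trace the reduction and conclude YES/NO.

  start: add(mul(SSZ, Z), mul(SSZ, SZ))
  →1  add(add(Z, mul(SZ, Z)), mul(SSZ, SZ))
  →2  add(mul(SZ, Z), mul(SSZ, SZ))
  →3  add(add(Z, mul(Z, Z)), mul(SSZ, SZ))
  →4  add(mul(Z, Z), mul(SSZ, SZ))

Answer: NO — after 4 steps the term is add(mul(Z, Z), mul(SSZ, SZ)), not yet normal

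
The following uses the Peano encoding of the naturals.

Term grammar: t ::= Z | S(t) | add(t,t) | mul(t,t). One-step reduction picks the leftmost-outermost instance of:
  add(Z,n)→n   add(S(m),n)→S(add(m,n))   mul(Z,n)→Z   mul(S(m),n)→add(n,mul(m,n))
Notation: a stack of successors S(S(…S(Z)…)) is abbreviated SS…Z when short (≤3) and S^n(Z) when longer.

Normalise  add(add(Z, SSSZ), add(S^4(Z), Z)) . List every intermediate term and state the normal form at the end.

  start: add(add(Z, SSSZ), add(S^4(Z), Z))
  [1] add(SSSZ, add(S^4(Z), Z))
  [2] S(add(SSZ, add(S^4(Z), Z)))
  [3] S(S(add(SZ, add(S^4(Z), Z))))
  [4] S(S(S(add(Z, add(S^4(Z), Z)))))
  [5] S(S(S(add(S^4(Z), Z))))
  [6] S(S(S(S(add(SSSZ, Z)))))
  [7] S(S(S(S(S(add(SSZ, Z))))))
  [8] S(S(S(S(S(S(add(SZ, Z)))))))
  [9] S(S(S(S(S(S(S(add(Z, Z))))))))
  [10] S^7(Z)

Answer: normal form = S^7(Z)  (in 10 steps)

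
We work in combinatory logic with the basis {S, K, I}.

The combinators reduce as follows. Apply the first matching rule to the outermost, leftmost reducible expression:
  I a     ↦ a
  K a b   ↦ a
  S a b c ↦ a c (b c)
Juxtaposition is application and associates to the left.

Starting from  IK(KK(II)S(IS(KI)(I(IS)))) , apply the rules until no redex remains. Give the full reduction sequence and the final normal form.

Answer: normal form = KS  (in 3 steps)

Derivation:
  start: IK(KK(II)S(IS(KI)(I(IS))))
  [1] K(KK(II)S(IS(KI)(I(IS))))
  [2] K(KS(IS(KI)(I(IS))))
  [3] KS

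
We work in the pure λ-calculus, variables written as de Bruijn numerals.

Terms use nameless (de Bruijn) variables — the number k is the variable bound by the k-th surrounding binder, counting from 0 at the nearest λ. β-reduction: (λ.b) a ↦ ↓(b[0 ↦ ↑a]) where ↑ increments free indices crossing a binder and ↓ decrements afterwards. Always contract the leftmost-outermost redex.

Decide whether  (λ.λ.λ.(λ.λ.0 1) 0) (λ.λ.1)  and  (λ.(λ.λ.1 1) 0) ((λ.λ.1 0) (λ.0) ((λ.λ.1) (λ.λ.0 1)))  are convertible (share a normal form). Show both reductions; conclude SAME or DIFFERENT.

Answer: SAME — A ⇓ λ.λ.λ.0 1, B ⇓ λ.λ.λ.0 1

Reduction:
Term A:
  start: (λ.λ.λ.(λ.λ.0 1) 0) (λ.λ.1)
  →1  λ.λ.(λ.λ.0 1) 0
  →2  λ.λ.λ.0 1

Term B:
  start: (λ.(λ.λ.1 1) 0) ((λ.λ.1 0) (λ.0) ((λ.λ.1) (λ.λ.0 1)))
  →1  (λ.λ.1 1) ((λ.λ.1 0) (λ.0) ((λ.λ.1) (λ.λ.0 1)))
  →2  λ.(λ.λ.1 0) (λ.0) ((λ.λ.1) (λ.λ.0 1)) ((λ.λ.1 0) (λ.0) ((λ.λ.1) (λ.λ.0 1)))
  →3  λ.(λ.(λ.0) 0) ((λ.λ.1) (λ.λ.0 1)) ((λ.λ.1 0) (λ.0) ((λ.λ.1) (λ.λ.0 1)))
  →4  λ.(λ.0) ((λ.λ.1) (λ.λ.0 1)) ((λ.λ.1 0) (λ.0) ((λ.λ.1) (λ.λ.0 1)))
  →5  λ.(λ.λ.1) (λ.λ.0 1) ((λ.λ.1 0) (λ.0) ((λ.λ.1) (λ.λ.0 1)))
  →6  λ.(λ.λ.λ.0 1) ((λ.λ.1 0) (λ.0) ((λ.λ.1) (λ.λ.0 1)))
  →7  λ.λ.λ.0 1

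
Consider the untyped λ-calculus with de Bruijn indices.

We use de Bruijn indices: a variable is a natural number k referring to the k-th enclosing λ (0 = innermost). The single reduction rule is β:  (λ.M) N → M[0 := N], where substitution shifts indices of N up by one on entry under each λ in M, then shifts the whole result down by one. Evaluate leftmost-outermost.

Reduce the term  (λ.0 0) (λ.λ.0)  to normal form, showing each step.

  start: (λ.0 0) (λ.λ.0)
  [1] (λ.λ.0) (λ.λ.0)
  [2] λ.0

Answer: normal form = λ.0  (in 2 steps)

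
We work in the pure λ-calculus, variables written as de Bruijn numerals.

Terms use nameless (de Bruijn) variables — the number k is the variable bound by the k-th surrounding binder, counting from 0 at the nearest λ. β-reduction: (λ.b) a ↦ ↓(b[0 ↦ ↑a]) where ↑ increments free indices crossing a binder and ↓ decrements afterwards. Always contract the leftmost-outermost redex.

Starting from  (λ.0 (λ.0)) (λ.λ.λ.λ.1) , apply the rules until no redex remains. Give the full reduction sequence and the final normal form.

  start: (λ.0 (λ.0)) (λ.λ.λ.λ.1)
  →1  (λ.λ.λ.λ.1) (λ.0)
  →2  λ.λ.λ.1

Answer: normal form = λ.λ.λ.1  (in 2 steps)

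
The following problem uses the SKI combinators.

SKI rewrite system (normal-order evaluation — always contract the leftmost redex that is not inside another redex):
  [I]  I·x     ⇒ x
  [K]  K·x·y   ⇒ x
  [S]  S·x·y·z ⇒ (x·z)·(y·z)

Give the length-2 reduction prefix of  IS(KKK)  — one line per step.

  start: IS(KKK)
  step 1: S(KKK)
  step 2: SK

Answer: after 2 steps: SK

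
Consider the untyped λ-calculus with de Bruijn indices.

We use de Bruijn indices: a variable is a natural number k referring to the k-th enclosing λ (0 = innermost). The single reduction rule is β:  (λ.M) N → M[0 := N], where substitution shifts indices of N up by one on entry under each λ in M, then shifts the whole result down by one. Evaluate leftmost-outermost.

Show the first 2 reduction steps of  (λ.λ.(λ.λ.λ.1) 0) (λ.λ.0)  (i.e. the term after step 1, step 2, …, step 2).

  start: (λ.λ.(λ.λ.λ.1) 0) (λ.λ.0)
  →1  λ.(λ.λ.λ.1) 0
  →2  λ.λ.λ.1

Answer: after 2 steps: λ.λ.λ.1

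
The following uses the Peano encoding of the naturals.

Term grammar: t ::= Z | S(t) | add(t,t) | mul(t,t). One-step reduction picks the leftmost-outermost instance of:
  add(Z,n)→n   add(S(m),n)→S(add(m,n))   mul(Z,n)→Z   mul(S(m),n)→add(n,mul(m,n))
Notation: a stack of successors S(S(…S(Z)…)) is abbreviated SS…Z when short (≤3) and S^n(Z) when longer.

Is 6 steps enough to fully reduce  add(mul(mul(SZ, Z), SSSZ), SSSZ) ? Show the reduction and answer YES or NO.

Answer: YES — reaches normal form SSSZ in 5 ≤ 6 steps

Derivation:
  start: add(mul(mul(SZ, Z), SSSZ), SSSZ)
  [1] add(mul(add(Z, mul(Z, Z)), SSSZ), SSSZ)
  [2] add(mul(mul(Z, Z), SSSZ), SSSZ)
  [3] add(mul(Z, SSSZ), SSSZ)
  [4] add(Z, SSSZ)
  [5] SSSZ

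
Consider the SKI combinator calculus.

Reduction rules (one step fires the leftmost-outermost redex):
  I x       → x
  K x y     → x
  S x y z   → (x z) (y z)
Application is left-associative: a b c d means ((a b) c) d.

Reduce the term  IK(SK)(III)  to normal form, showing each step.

Answer: normal form = SK  (in 2 steps)

Derivation:
  start: IK(SK)(III)
  step 1: K(SK)(III)
  step 2: SK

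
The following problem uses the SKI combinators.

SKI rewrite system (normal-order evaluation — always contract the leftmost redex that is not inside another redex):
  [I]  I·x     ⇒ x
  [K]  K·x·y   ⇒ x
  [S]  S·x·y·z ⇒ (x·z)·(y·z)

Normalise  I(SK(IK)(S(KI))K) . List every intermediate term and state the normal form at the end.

Answer: normal form = S(KI)K  (in 3 steps)

Derivation:
  start: I(SK(IK)(S(KI))K)
  [1] SK(IK)(S(KI))K
  [2] K(S(KI))(IK(S(KI)))K
  [3] S(KI)K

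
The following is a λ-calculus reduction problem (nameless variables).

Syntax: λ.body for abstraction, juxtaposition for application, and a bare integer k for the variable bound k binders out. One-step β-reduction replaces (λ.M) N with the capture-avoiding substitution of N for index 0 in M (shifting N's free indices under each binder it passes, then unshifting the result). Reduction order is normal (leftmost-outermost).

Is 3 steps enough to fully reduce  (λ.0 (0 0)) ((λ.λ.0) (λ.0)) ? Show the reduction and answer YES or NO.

Answer: NO — after 3 steps the term is (λ.λ.0) (λ.0) ((λ.λ.0) (λ.0)), not yet normal

Working:
  start: (λ.0 (0 0)) ((λ.λ.0) (λ.0))
  [1] (λ.λ.0) (λ.0) ((λ.λ.0) (λ.0) ((λ.λ.0) (λ.0)))
  [2] (λ.0) ((λ.λ.0) (λ.0) ((λ.λ.0) (λ.0)))
  [3] (λ.λ.0) (λ.0) ((λ.λ.0) (λ.0))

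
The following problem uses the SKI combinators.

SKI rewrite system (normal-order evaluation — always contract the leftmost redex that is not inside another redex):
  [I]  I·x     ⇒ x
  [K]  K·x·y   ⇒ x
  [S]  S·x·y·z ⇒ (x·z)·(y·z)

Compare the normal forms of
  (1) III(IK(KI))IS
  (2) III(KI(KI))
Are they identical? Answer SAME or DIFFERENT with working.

Term A:
  start: III(IK(KI))IS
  step 1: II(IK(KI))IS
  step 2: I(IK(KI))IS
  step 3: IK(KI)IS
  step 4: K(KI)IS
  step 5: KIS
  step 6: I

Term B:
  start: III(KI(KI))
  step 1: II(KI(KI))
  step 2: I(KI(KI))
  step 3: KI(KI)
  step 4: I

Answer: SAME — A ⇓ I, B ⇓ I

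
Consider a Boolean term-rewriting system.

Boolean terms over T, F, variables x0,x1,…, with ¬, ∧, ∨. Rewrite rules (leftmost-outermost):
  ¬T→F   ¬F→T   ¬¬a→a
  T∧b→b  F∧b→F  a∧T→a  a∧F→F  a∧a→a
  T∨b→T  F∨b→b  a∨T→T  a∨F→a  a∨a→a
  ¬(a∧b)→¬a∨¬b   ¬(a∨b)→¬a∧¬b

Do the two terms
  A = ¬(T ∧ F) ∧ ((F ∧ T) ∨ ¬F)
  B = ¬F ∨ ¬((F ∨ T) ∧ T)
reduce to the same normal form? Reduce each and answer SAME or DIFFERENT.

Term A:
  start: ¬(T ∧ F) ∧ ((F ∧ T) ∨ ¬F)
  step 1: (¬T ∨ ¬F) ∧ ((F ∧ T) ∨ ¬F)
  step 2: (F ∨ ¬F) ∧ ((F ∧ T) ∨ ¬F)
  step 3: ¬F ∧ ((F ∧ T) ∨ ¬F)
  step 4: T ∧ ((F ∧ T) ∨ ¬F)
  step 5: (F ∧ T) ∨ ¬F
  step 6: F ∨ ¬F
  step 7: ¬F
  step 8: T

Term B:
  start: ¬F ∨ ¬((F ∨ T) ∧ T)
  step 1: T ∨ ¬((F ∨ T) ∧ T)
  step 2: T

Answer: SAME — A ⇓ T, B ⇓ T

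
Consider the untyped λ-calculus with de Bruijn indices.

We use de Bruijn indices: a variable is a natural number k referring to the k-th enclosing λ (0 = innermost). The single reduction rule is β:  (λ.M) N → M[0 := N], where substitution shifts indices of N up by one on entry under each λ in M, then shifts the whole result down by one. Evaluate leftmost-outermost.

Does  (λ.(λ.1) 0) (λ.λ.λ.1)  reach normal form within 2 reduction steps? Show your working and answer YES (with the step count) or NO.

  start: (λ.(λ.1) 0) (λ.λ.λ.1)
  step 1: (λ.λ.λ.λ.1) (λ.λ.λ.1)
  step 2: λ.λ.λ.1

Answer: YES — reaches normal form λ.λ.λ.1 in 2 ≤ 2 steps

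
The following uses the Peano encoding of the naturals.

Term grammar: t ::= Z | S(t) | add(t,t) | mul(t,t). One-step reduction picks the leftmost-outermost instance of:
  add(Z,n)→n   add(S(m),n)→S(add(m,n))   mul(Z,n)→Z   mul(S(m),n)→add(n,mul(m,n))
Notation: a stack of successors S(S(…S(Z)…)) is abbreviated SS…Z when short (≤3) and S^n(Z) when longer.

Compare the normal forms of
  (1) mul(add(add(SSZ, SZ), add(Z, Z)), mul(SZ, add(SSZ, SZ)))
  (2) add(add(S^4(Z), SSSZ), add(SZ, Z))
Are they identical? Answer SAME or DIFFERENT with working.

Answer: DIFFERENT — A ⇓ S^9(Z), B ⇓ S^8(Z)

Derivation:
Term A:
  start: mul(add(add(SSZ, SZ), add(Z, Z)), mul(SZ, add(SSZ, SZ)))
  step 1: mul(add(S(add(SZ, SZ)), add(Z, Z)), mul(SZ, add(SSZ, SZ)))
  step 2: mul(S(add(add(SZ, SZ), add(Z, Z))), mul(SZ, add(SSZ, SZ)))
  step 3: add(mul(SZ, add(SSZ, SZ)), mul(add(add(SZ, SZ), add(Z, Z)), mul(SZ, add(SSZ, SZ))))
  step 4: add(add(add(SSZ, SZ), mul(Z, add(SSZ, SZ))), mul(add(add(SZ, SZ), add(Z, Z)), mul(SZ, add(SSZ, SZ))))
  step 5: add(add(S(add(SZ, SZ)), mul(Z, add(SSZ, SZ))), mul(add(add(SZ, SZ), add(Z, Z)), mul(SZ, add(SSZ, SZ))))
  step 6: add(S(add(add(SZ, SZ), mul(Z, add(SSZ, SZ)))), mul(add(add(SZ, SZ), add(Z, Z)), mul(SZ, add(SSZ, SZ))))
  step 7: S(add(add(add(SZ, SZ), mul(Z, add(SSZ, SZ))), mul(add(add(SZ, SZ), add(Z, Z)), mul(SZ, add(SSZ, SZ)))))
  step 8: S(add(add(S(add(Z, SZ)), mul(Z, add(SSZ, SZ))), mul(add(add(SZ, SZ), add(Z, Z)), mul(SZ, add(SSZ, SZ)))))
  step 9: S(add(S(add(add(Z, SZ), mul(Z, add(SSZ, SZ)))), mul(add(add(SZ, SZ), add(Z, Z)), mul(SZ, add(SSZ, SZ)))))
  step 10: S(S(add(add(add(Z, SZ), mul(Z, add(SSZ, SZ))), mul(add(add(SZ, SZ), add(Z, Z)), mul(SZ, add(SSZ, SZ))))))
  step 11: S(S(add(add(SZ, mul(Z, add(SSZ, SZ))), mul(add(add(SZ, SZ), add(Z, Z)), mul(SZ, add(SSZ, SZ))))))
  step 12: S(S(add(S(add(Z, mul(Z, add(SSZ, SZ)))), mul(add(add(SZ, SZ), add(Z, Z)), mul(SZ, add(SSZ, SZ))))))
  step 13: S(S(S(add(add(Z, mul(Z, add(SSZ, SZ))), mul(add(add(SZ, SZ), add(Z, Z)), mul(SZ, add(SSZ, SZ)))))))
  step 14: S(S(S(add(mul(Z, add(SSZ, SZ)), mul(add(add(SZ, SZ), add(Z, Z)), mul(SZ, add(SSZ, SZ)))))))
  step 15: S(S(S(add(Z, mul(add(add(SZ, SZ), add(Z, Z)), mul(SZ, add(SSZ, SZ)))))))
  step 16: S(S(S(mul(add(add(SZ, SZ), add(Z, Z)), mul(SZ, add(SSZ, SZ))))))
  step 17: S(S(S(mul(add(S(add(Z, SZ)), add(Z, Z)), mul(SZ, add(SSZ, SZ))))))
  step 18: S(S(S(mul(S(add(add(Z, SZ), add(Z, Z))), mul(SZ, add(SSZ, SZ))))))
  step 19: S(S(S(add(mul(SZ, add(SSZ, SZ)), mul(add(add(Z, SZ), add(Z, Z)), mul(SZ, add(SSZ, SZ)))))))
  step 20: S(S(S(add(add(add(SSZ, SZ), mul(Z, add(SSZ, SZ))), mul(add(add(Z, SZ), add(Z, Z)), mul(SZ, add(SSZ, SZ)))))))
  step 21: S(S(S(add(add(S(add(SZ, SZ)), mul(Z, add(SSZ, SZ))), mul(add(add(Z, SZ), add(Z, Z)), mul(SZ, add(SSZ, SZ)))))))
  step 22: S(S(S(add(S(add(add(SZ, SZ), mul(Z, add(SSZ, SZ)))), mul(add(add(Z, SZ), add(Z, Z)), mul(SZ, add(SSZ, SZ)))))))
  step 23: S(S(S(S(add(add(add(SZ, SZ), mul(Z, add(SSZ, SZ))), mul(add(add(Z, SZ), add(Z, Z)), mul(SZ, add(SSZ, SZ))))))))
  step 24: S(S(S(S(add(add(S(add(Z, SZ)), mul(Z, add(SSZ, SZ))), mul(add(add(Z, SZ), add(Z, Z)), mul(SZ, add(SSZ, SZ))))))))
  step 25: S(S(S(S(add(S(add(add(Z, SZ), mul(Z, add(SSZ, SZ)))), mul(add(add(Z, SZ), add(Z, Z)), mul(SZ, add(SSZ, SZ))))))))
  step 26: S(S(S(S(S(add(add(add(Z, SZ), mul(Z, add(SSZ, SZ))), mul(add(add(Z, SZ), add(Z, Z)), mul(SZ, add(SSZ, SZ)))))))))
  step 27: S(S(S(S(S(add(add(SZ, mul(Z, add(SSZ, SZ))), mul(add(add(Z, SZ), add(Z, Z)), mul(SZ, add(SSZ, SZ)))))))))
  step 28: S(S(S(S(S(add(S(add(Z, mul(Z, add(SSZ, SZ)))), mul(add(add(Z, SZ), add(Z, Z)), mul(SZ, add(SSZ, SZ)))))))))
  step 29: S(S(S(S(S(S(add(add(Z, mul(Z, add(SSZ, SZ))), mul(add(add(Z, SZ), add(Z, Z)), mul(SZ, add(SSZ, SZ))))))))))
  step 30: S(S(S(S(S(S(add(mul(Z, add(SSZ, SZ)), mul(add(add(Z, SZ), add(Z, Z)), mul(SZ, add(SSZ, SZ))))))))))
  step 31: S(S(S(S(S(S(add(Z, mul(add(add(Z, SZ), add(Z, Z)), mul(SZ, add(SSZ, SZ))))))))))
  step 32: S(S(S(S(S(S(mul(add(add(Z, SZ), add(Z, Z)), mul(SZ, add(SSZ, SZ)))))))))
  step 33: S(S(S(S(S(S(mul(add(SZ, add(Z, Z)), mul(SZ, add(SSZ, SZ)))))))))
  step 34: S(S(S(S(S(S(mul(S(add(Z, add(Z, Z))), mul(SZ, add(SSZ, SZ)))))))))
  step 35: S(S(S(S(S(S(add(mul(SZ, add(SSZ, SZ)), mul(add(Z, add(Z, Z)), mul(SZ, add(SSZ, SZ))))))))))
  step 36: S(S(S(S(S(S(add(add(add(SSZ, SZ), mul(Z, add(SSZ, SZ))), mul(add(Z, add(Z, Z)), mul(SZ, add(SSZ, SZ))))))))))
  step 37: S(S(S(S(S(S(add(add(S(add(SZ, SZ)), mul(Z, add(SSZ, SZ))), mul(add(Z, add(Z, Z)), mul(SZ, add(SSZ, SZ))))))))))
  step 38: S(S(S(S(S(S(add(S(add(add(SZ, SZ), mul(Z, add(SSZ, SZ)))), mul(add(Z, add(Z, Z)), mul(SZ, add(SSZ, SZ))))))))))
  step 39: S(S(S(S(S(S(S(add(add(add(SZ, SZ), mul(Z, add(SSZ, SZ))), mul(add(Z, add(Z, Z)), mul(SZ, add(SSZ, SZ)))))))))))
  step 40: S(S(S(S(S(S(S(add(add(S(add(Z, SZ)), mul(Z, add(SSZ, SZ))), mul(add(Z, add(Z, Z)), mul(SZ, add(SSZ, SZ)))))))))))
  step 41: S(S(S(S(S(S(S(add(S(add(add(Z, SZ), mul(Z, add(SSZ, SZ)))), mul(add(Z, add(Z, Z)), mul(SZ, add(SSZ, SZ)))))))))))
  step 42: S(S(S(S(S(S(S(S(add(add(add(Z, SZ), mul(Z, add(SSZ, SZ))), mul(add(Z, add(Z, Z)), mul(SZ, add(SSZ, SZ))))))))))))
  step 43: S(S(S(S(S(S(S(S(add(add(SZ, mul(Z, add(SSZ, SZ))), mul(add(Z, add(Z, Z)), mul(SZ, add(SSZ, SZ))))))))))))
  step 44: S(S(S(S(S(S(S(S(add(S(add(Z, mul(Z, add(SSZ, SZ)))), mul(add(Z, add(Z, Z)), mul(SZ, add(SSZ, SZ))))))))))))
  step 45: S(S(S(S(S(S(S(S(S(add(add(Z, mul(Z, add(SSZ, SZ))), mul(add(Z, add(Z, Z)), mul(SZ, add(SSZ, SZ)))))))))))))
  step 46: S(S(S(S(S(S(S(S(S(add(mul(Z, add(SSZ, SZ)), mul(add(Z, add(Z, Z)), mul(SZ, add(SSZ, SZ)))))))))))))
  step 47: S(S(S(S(S(S(S(S(S(add(Z, mul(add(Z, add(Z, Z)), mul(SZ, add(SSZ, SZ)))))))))))))
  step 48: S(S(S(S(S(S(S(S(S(mul(add(Z, add(Z, Z)), mul(SZ, add(SSZ, SZ))))))))))))
  step 49: S(S(S(S(S(S(S(S(S(mul(add(Z, Z), mul(SZ, add(SSZ, SZ))))))))))))
  step 50: S(S(S(S(S(S(S(S(S(mul(Z, mul(SZ, add(SSZ, SZ))))))))))))
  step 51: S^9(Z)

Term B:
  start: add(add(S^4(Z), SSSZ), add(SZ, Z))
  step 1: add(S(add(SSSZ, SSSZ)), add(SZ, Z))
  step 2: S(add(add(SSSZ, SSSZ), add(SZ, Z)))
  step 3: S(add(S(add(SSZ, SSSZ)), add(SZ, Z)))
  step 4: S(S(add(add(SSZ, SSSZ), add(SZ, Z))))
  step 5: S(S(add(S(add(SZ, SSSZ)), add(SZ, Z))))
  step 6: S(S(S(add(add(SZ, SSSZ), add(SZ, Z)))))
  step 7: S(S(S(add(S(add(Z, SSSZ)), add(SZ, Z)))))
  step 8: S(S(S(S(add(add(Z, SSSZ), add(SZ, Z))))))
  step 9: S(S(S(S(add(SSSZ, add(SZ, Z))))))
  step 10: S(S(S(S(S(add(SSZ, add(SZ, Z)))))))
  step 11: S(S(S(S(S(S(add(SZ, add(SZ, Z))))))))
  step 12: S(S(S(S(S(S(S(add(Z, add(SZ, Z)))))))))
  step 13: S(S(S(S(S(S(S(add(SZ, Z))))))))
  step 14: S(S(S(S(S(S(S(S(add(Z, Z)))))))))
  step 15: S^8(Z)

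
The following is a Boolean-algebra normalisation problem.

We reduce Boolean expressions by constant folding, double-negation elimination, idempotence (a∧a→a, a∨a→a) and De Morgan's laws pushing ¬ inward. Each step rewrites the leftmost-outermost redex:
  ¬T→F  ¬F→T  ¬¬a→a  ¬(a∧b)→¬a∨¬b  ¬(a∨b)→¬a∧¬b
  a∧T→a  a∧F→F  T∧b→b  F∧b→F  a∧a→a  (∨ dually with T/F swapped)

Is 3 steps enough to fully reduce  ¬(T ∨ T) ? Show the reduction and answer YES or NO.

Answer: YES — reaches normal form F in 3 ≤ 3 steps

Derivation:
  start: ¬(T ∨ T)
  →1  ¬T ∧ ¬T
  →2  ¬T
  →3  F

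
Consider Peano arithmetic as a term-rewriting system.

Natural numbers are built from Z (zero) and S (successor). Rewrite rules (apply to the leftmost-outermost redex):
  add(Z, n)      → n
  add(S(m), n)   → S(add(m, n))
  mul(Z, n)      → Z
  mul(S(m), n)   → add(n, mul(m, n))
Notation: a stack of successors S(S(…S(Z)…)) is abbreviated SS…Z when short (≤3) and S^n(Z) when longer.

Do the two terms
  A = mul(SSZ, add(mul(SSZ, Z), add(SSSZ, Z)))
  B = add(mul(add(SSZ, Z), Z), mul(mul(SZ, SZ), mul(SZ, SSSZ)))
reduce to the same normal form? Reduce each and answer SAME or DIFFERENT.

Term A:
  start: mul(SSZ, add(mul(SSZ, Z), add(SSSZ, Z)))
  →1  add(add(mul(SSZ, Z), add(SSSZ, Z)), mul(SZ, add(mul(SSZ, Z), add(SSSZ, Z))))
  →2  add(add(add(Z, mul(SZ, Z)), add(SSSZ, Z)), mul(SZ, add(mul(SSZ, Z), add(SSSZ, Z))))
  →3  add(add(mul(SZ, Z), add(SSSZ, Z)), mul(SZ, add(mul(SSZ, Z), add(SSSZ, Z))))
  →4  add(add(add(Z, mul(Z, Z)), add(SSSZ, Z)), mul(SZ, add(mul(SSZ, Z), add(SSSZ, Z))))
  →5  add(add(mul(Z, Z), add(SSSZ, Z)), mul(SZ, add(mul(SSZ, Z), add(SSSZ, Z))))
  →6  add(add(Z, add(SSSZ, Z)), mul(SZ, add(mul(SSZ, Z), add(SSSZ, Z))))
  →7  add(add(SSSZ, Z), mul(SZ, add(mul(SSZ, Z), add(SSSZ, Z))))
  →8  add(S(add(SSZ, Z)), mul(SZ, add(mul(SSZ, Z), add(SSSZ, Z))))
  →9  S(add(add(SSZ, Z), mul(SZ, add(mul(SSZ, Z), add(SSSZ, Z)))))
  →10  S(add(S(add(SZ, Z)), mul(SZ, add(mul(SSZ, Z), add(SSSZ, Z)))))
  →11  S(S(add(add(SZ, Z), mul(SZ, add(mul(SSZ, Z), add(SSSZ, Z))))))
  →12  S(S(add(S(add(Z, Z)), mul(SZ, add(mul(SSZ, Z), add(SSSZ, Z))))))
  →13  S(S(S(add(add(Z, Z), mul(SZ, add(mul(SSZ, Z), add(SSSZ, Z)))))))
  →14  S(S(S(add(Z, mul(SZ, add(mul(SSZ, Z), add(SSSZ, Z)))))))
  →15  S(S(S(mul(SZ, add(mul(SSZ, Z), add(SSSZ, Z))))))
  →16  S(S(S(add(add(mul(SSZ, Z), add(SSSZ, Z)), mul(Z, add(mul(SSZ, Z), add(SSSZ, Z)))))))
  →17  S(S(S(add(add(add(Z, mul(SZ, Z)), add(SSSZ, Z)), mul(Z, add(mul(SSZ, Z), add(SSSZ, Z)))))))
  →18  S(S(S(add(add(mul(SZ, Z), add(SSSZ, Z)), mul(Z, add(mul(SSZ, Z), add(SSSZ, Z)))))))
  →19  S(S(S(add(add(add(Z, mul(Z, Z)), add(SSSZ, Z)), mul(Z, add(mul(SSZ, Z), add(SSSZ, Z)))))))
  →20  S(S(S(add(add(mul(Z, Z), add(SSSZ, Z)), mul(Z, add(mul(SSZ, Z), add(SSSZ, Z)))))))
  →21  S(S(S(add(add(Z, add(SSSZ, Z)), mul(Z, add(mul(SSZ, Z), add(SSSZ, Z)))))))
  →22  S(S(S(add(add(SSSZ, Z), mul(Z, add(mul(SSZ, Z), add(SSSZ, Z)))))))
  →23  S(S(S(add(S(add(SSZ, Z)), mul(Z, add(mul(SSZ, Z), add(SSSZ, Z)))))))
  →24  S(S(S(S(add(add(SSZ, Z), mul(Z, add(mul(SSZ, Z), add(SSSZ, Z))))))))
  →25  S(S(S(S(add(S(add(SZ, Z)), mul(Z, add(mul(SSZ, Z), add(SSSZ, Z))))))))
  →26  S(S(S(S(S(add(add(SZ, Z), mul(Z, add(mul(SSZ, Z), add(SSSZ, Z)))))))))
  →27  S(S(S(S(S(add(S(add(Z, Z)), mul(Z, add(mul(SSZ, Z), add(SSSZ, Z)))))))))
  →28  S(S(S(S(S(S(add(add(Z, Z), mul(Z, add(mul(SSZ, Z), add(SSSZ, Z))))))))))
  →29  S(S(S(S(S(S(add(Z, mul(Z, add(mul(SSZ, Z), add(SSSZ, Z))))))))))
  →30  S(S(S(S(S(S(mul(Z, add(mul(SSZ, Z), add(SSSZ, Z)))))))))
  →31  S^6(Z)

Term B:
  start: add(mul(add(SSZ, Z), Z), mul(mul(SZ, SZ), mul(SZ, SSSZ)))
  →1  add(mul(S(add(SZ, Z)), Z), mul(mul(SZ, SZ), mul(SZ, SSSZ)))
  →2  add(add(Z, mul(add(SZ, Z), Z)), mul(mul(SZ, SZ), mul(SZ, SSSZ)))
  →3  add(mul(add(SZ, Z), Z), mul(mul(SZ, SZ), mul(SZ, SSSZ)))
  →4  add(mul(S(add(Z, Z)), Z), mul(mul(SZ, SZ), mul(SZ, SSSZ)))
  →5  add(add(Z, mul(add(Z, Z), Z)), mul(mul(SZ, SZ), mul(SZ, SSSZ)))
  →6  add(mul(add(Z, Z), Z), mul(mul(SZ, SZ), mul(SZ, SSSZ)))
  →7  add(mul(Z, Z), mul(mul(SZ, SZ), mul(SZ, SSSZ)))
  →8  add(Z, mul(mul(SZ, SZ), mul(SZ, SSSZ)))
  →9  mul(mul(SZ, SZ), mul(SZ, SSSZ))
  →10  mul(add(SZ, mul(Z, SZ)), mul(SZ, SSSZ))
  →11  mul(S(add(Z, mul(Z, SZ))), mul(SZ, SSSZ))
  →12  add(mul(SZ, SSSZ), mul(add(Z, mul(Z, SZ)), mul(SZ, SSSZ)))
  →13  add(add(SSSZ, mul(Z, SSSZ)), mul(add(Z, mul(Z, SZ)), mul(SZ, SSSZ)))
  →14  add(S(add(SSZ, mul(Z, SSSZ))), mul(add(Z, mul(Z, SZ)), mul(SZ, SSSZ)))
  →15  S(add(add(SSZ, mul(Z, SSSZ)), mul(add(Z, mul(Z, SZ)), mul(SZ, SSSZ))))
  →16  S(add(S(add(SZ, mul(Z, SSSZ))), mul(add(Z, mul(Z, SZ)), mul(SZ, SSSZ))))
  →17  S(S(add(add(SZ, mul(Z, SSSZ)), mul(add(Z, mul(Z, SZ)), mul(SZ, SSSZ)))))
  →18  S(S(add(S(add(Z, mul(Z, SSSZ))), mul(add(Z, mul(Z, SZ)), mul(SZ, SSSZ)))))
  →19  S(S(S(add(add(Z, mul(Z, SSSZ)), mul(add(Z, mul(Z, SZ)), mul(SZ, SSSZ))))))
  →20  S(S(S(add(mul(Z, SSSZ), mul(add(Z, mul(Z, SZ)), mul(SZ, SSSZ))))))
  →21  S(S(S(add(Z, mul(add(Z, mul(Z, SZ)), mul(SZ, SSSZ))))))
  →22  S(S(S(mul(add(Z, mul(Z, SZ)), mul(SZ, SSSZ)))))
  →23  S(S(S(mul(mul(Z, SZ), mul(SZ, SSSZ)))))
  →24  S(S(S(mul(Z, mul(SZ, SSSZ)))))
  →25  SSSZ

Answer: DIFFERENT — A ⇓ S^6(Z), B ⇓ SSSZ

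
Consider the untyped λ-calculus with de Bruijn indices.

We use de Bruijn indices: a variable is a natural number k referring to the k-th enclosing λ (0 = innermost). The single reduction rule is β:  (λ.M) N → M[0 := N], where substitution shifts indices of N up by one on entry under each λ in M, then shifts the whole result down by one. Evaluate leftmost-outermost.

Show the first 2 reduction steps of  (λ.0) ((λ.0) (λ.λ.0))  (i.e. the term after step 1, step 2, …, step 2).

  start: (λ.0) ((λ.0) (λ.λ.0))
  [1] (λ.0) (λ.λ.0)
  [2] λ.λ.0

Answer: after 2 steps: λ.λ.0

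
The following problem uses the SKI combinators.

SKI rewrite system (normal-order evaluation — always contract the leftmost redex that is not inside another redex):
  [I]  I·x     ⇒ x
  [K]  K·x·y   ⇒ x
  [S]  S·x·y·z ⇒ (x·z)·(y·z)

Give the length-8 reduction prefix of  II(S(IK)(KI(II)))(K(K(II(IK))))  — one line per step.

  start: II(S(IK)(KI(II)))(K(K(II(IK))))
  [1] I(S(IK)(KI(II)))(K(K(II(IK))))
  [2] S(IK)(KI(II))(K(K(II(IK))))
  [3] IK(K(K(II(IK))))(KI(II)(K(K(II(IK)))))
  [4] K(K(K(II(IK))))(KI(II)(K(K(II(IK)))))
  [5] K(K(II(IK)))
  [6] K(K(I(IK)))
  [7] K(K(IK))
  [8] K(KK)

Answer: after 8 steps: K(KK)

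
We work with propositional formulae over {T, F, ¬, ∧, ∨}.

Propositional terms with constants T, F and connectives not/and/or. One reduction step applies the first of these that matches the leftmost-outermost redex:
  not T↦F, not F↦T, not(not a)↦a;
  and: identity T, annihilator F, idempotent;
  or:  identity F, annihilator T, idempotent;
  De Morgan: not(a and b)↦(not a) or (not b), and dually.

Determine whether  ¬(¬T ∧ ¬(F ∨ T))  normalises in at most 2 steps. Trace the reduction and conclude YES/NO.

  start: ¬(¬T ∧ ¬(F ∨ T))
  step 1: ¬¬T ∨ ¬¬(F ∨ T)
  step 2: T ∨ ¬¬(F ∨ T)

Answer: NO — after 2 steps the term is T ∨ ¬¬(F ∨ T), not yet normal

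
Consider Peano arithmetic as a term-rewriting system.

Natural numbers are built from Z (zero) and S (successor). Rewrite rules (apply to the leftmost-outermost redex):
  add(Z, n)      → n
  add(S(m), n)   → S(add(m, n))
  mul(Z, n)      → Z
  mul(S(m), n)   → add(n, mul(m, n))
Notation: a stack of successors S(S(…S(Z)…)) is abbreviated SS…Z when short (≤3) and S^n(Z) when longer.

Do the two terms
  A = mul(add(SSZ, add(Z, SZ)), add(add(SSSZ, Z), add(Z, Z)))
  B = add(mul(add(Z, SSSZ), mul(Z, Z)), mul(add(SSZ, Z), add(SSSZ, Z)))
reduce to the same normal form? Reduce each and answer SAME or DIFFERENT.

Answer: DIFFERENT — A ⇓ S^9(Z), B ⇓ S^6(Z)

Reduction:
Term A:
  start: mul(add(SSZ, add(Z, SZ)), add(add(SSSZ, Z), add(Z, Z)))
  →1  mul(S(add(SZ, add(Z, SZ))), add(add(SSSZ, Z), add(Z, Z)))
  →2  add(add(add(SSSZ, Z), add(Z, Z)), mul(add(SZ, add(Z, SZ)), add(add(SSSZ, Z), add(Z, Z))))
  →3  add(add(S(add(SSZ, Z)), add(Z, Z)), mul(add(SZ, add(Z, SZ)), add(add(SSSZ, Z), add(Z, Z))))
  →4  add(S(add(add(SSZ, Z), add(Z, Z))), mul(add(SZ, add(Z, SZ)), add(add(SSSZ, Z), add(Z, Z))))
  →5  S(add(add(add(SSZ, Z), add(Z, Z)), mul(add(SZ, add(Z, SZ)), add(add(SSSZ, Z), add(Z, Z)))))
  →6  S(add(add(S(add(SZ, Z)), add(Z, Z)), mul(add(SZ, add(Z, SZ)), add(add(SSSZ, Z), add(Z, Z)))))
  →7  S(add(S(add(add(SZ, Z), add(Z, Z))), mul(add(SZ, add(Z, SZ)), add(add(SSSZ, Z), add(Z, Z)))))
  →8  S(S(add(add(add(SZ, Z), add(Z, Z)), mul(add(SZ, add(Z, SZ)), add(add(SSSZ, Z), add(Z, Z))))))
  →9  S(S(add(add(S(add(Z, Z)), add(Z, Z)), mul(add(SZ, add(Z, SZ)), add(add(SSSZ, Z), add(Z, Z))))))
  →10  S(S(add(S(add(add(Z, Z), add(Z, Z))), mul(add(SZ, add(Z, SZ)), add(add(SSSZ, Z), add(Z, Z))))))
  →11  S(S(S(add(add(add(Z, Z), add(Z, Z)), mul(add(SZ, add(Z, SZ)), add(add(SSSZ, Z), add(Z, Z)))))))
  →12  S(S(S(add(add(Z, add(Z, Z)), mul(add(SZ, add(Z, SZ)), add(add(SSSZ, Z), add(Z, Z)))))))
  →13  S(S(S(add(add(Z, Z), mul(add(SZ, add(Z, SZ)), add(add(SSSZ, Z), add(Z, Z)))))))
  →14  S(S(S(add(Z, mul(add(SZ, add(Z, SZ)), add(add(SSSZ, Z), add(Z, Z)))))))
  →15  S(S(S(mul(add(SZ, add(Z, SZ)), add(add(SSSZ, Z), add(Z, Z))))))
  →16  S(S(S(mul(S(add(Z, add(Z, SZ))), add(add(SSSZ, Z), add(Z, Z))))))
  →17  S(S(S(add(add(add(SSSZ, Z), add(Z, Z)), mul(add(Z, add(Z, SZ)), add(add(SSSZ, Z), add(Z, Z)))))))
  →18  S(S(S(add(add(S(add(SSZ, Z)), add(Z, Z)), mul(add(Z, add(Z, SZ)), add(add(SSSZ, Z), add(Z, Z)))))))
  →19  S(S(S(add(S(add(add(SSZ, Z), add(Z, Z))), mul(add(Z, add(Z, SZ)), add(add(SSSZ, Z), add(Z, Z)))))))
  →20  S(S(S(S(add(add(add(SSZ, Z), add(Z, Z)), mul(add(Z, add(Z, SZ)), add(add(SSSZ, Z), add(Z, Z))))))))
  →21  S(S(S(S(add(add(S(add(SZ, Z)), add(Z, Z)), mul(add(Z, add(Z, SZ)), add(add(SSSZ, Z), add(Z, Z))))))))
  →22  S(S(S(S(add(S(add(add(SZ, Z), add(Z, Z))), mul(add(Z, add(Z, SZ)), add(add(SSSZ, Z), add(Z, Z))))))))
  →23  S(S(S(S(S(add(add(add(SZ, Z), add(Z, Z)), mul(add(Z, add(Z, SZ)), add(add(SSSZ, Z), add(Z, Z)))))))))
  →24  S(S(S(S(S(add(add(S(add(Z, Z)), add(Z, Z)), mul(add(Z, add(Z, SZ)), add(add(SSSZ, Z), add(Z, Z)))))))))
  →25  S(S(S(S(S(add(S(add(add(Z, Z), add(Z, Z))), mul(add(Z, add(Z, SZ)), add(add(SSSZ, Z), add(Z, Z)))))))))
  →26  S(S(S(S(S(S(add(add(add(Z, Z), add(Z, Z)), mul(add(Z, add(Z, SZ)), add(add(SSSZ, Z), add(Z, Z))))))))))
  →27  S(S(S(S(S(S(add(add(Z, add(Z, Z)), mul(add(Z, add(Z, SZ)), add(add(SSSZ, Z), add(Z, Z))))))))))
  →28  S(S(S(S(S(S(add(add(Z, Z), mul(add(Z, add(Z, SZ)), add(add(SSSZ, Z), add(Z, Z))))))))))
  →29  S(S(S(S(S(S(add(Z, mul(add(Z, add(Z, SZ)), add(add(SSSZ, Z), add(Z, Z))))))))))
  →30  S(S(S(S(S(S(mul(add(Z, add(Z, SZ)), add(add(SSSZ, Z), add(Z, Z)))))))))
  →31  S(S(S(S(S(S(mul(add(Z, SZ), add(add(SSSZ, Z), add(Z, Z)))))))))
  →32  S(S(S(S(S(S(mul(SZ, add(add(SSSZ, Z), add(Z, Z)))))))))
  →33  S(S(S(S(S(S(add(add(add(SSSZ, Z), add(Z, Z)), mul(Z, add(add(SSSZ, Z), add(Z, Z))))))))))
  →34  S(S(S(S(S(S(add(add(S(add(SSZ, Z)), add(Z, Z)), mul(Z, add(add(SSSZ, Z), add(Z, Z))))))))))
  →35  S(S(S(S(S(S(add(S(add(add(SSZ, Z), add(Z, Z))), mul(Z, add(add(SSSZ, Z), add(Z, Z))))))))))
  →36  S(S(S(S(S(S(S(add(add(add(SSZ, Z), add(Z, Z)), mul(Z, add(add(SSSZ, Z), add(Z, Z)))))))))))
  →37  S(S(S(S(S(S(S(add(add(S(add(SZ, Z)), add(Z, Z)), mul(Z, add(add(SSSZ, Z), add(Z, Z)))))))))))
  →38  S(S(S(S(S(S(S(add(S(add(add(SZ, Z), add(Z, Z))), mul(Z, add(add(SSSZ, Z), add(Z, Z)))))))))))
  →39  S(S(S(S(S(S(S(S(add(add(add(SZ, Z), add(Z, Z)), mul(Z, add(add(SSSZ, Z), add(Z, Z))))))))))))
  →40  S(S(S(S(S(S(S(S(add(add(S(add(Z, Z)), add(Z, Z)), mul(Z, add(add(SSSZ, Z), add(Z, Z))))))))))))
  →41  S(S(S(S(S(S(S(S(add(S(add(add(Z, Z), add(Z, Z))), mul(Z, add(add(SSSZ, Z), add(Z, Z))))))))))))
  →42  S(S(S(S(S(S(S(S(S(add(add(add(Z, Z), add(Z, Z)), mul(Z, add(add(SSSZ, Z), add(Z, Z)))))))))))))
  →43  S(S(S(S(S(S(S(S(S(add(add(Z, add(Z, Z)), mul(Z, add(add(SSSZ, Z), add(Z, Z)))))))))))))
  →44  S(S(S(S(S(S(S(S(S(add(add(Z, Z), mul(Z, add(add(SSSZ, Z), add(Z, Z)))))))))))))
  →45  S(S(S(S(S(S(S(S(S(add(Z, mul(Z, add(add(SSSZ, Z), add(Z, Z)))))))))))))
  →46  S(S(S(S(S(S(S(S(S(mul(Z, add(add(SSSZ, Z), add(Z, Z))))))))))))
  →47  S^9(Z)

Term B:
  start: add(mul(add(Z, SSSZ), mul(Z, Z)), mul(add(SSZ, Z), add(SSSZ, Z)))
  →1  add(mul(SSSZ, mul(Z, Z)), mul(add(SSZ, Z), add(SSSZ, Z)))
  →2  add(add(mul(Z, Z), mul(SSZ, mul(Z, Z))), mul(add(SSZ, Z), add(SSSZ, Z)))
  →3  add(add(Z, mul(SSZ, mul(Z, Z))), mul(add(SSZ, Z), add(SSSZ, Z)))
  →4  add(mul(SSZ, mul(Z, Z)), mul(add(SSZ, Z), add(SSSZ, Z)))
  →5  add(add(mul(Z, Z), mul(SZ, mul(Z, Z))), mul(add(SSZ, Z), add(SSSZ, Z)))
  →6  add(add(Z, mul(SZ, mul(Z, Z))), mul(add(SSZ, Z), add(SSSZ, Z)))
  →7  add(mul(SZ, mul(Z, Z)), mul(add(SSZ, Z), add(SSSZ, Z)))
  →8  add(add(mul(Z, Z), mul(Z, mul(Z, Z))), mul(add(SSZ, Z), add(SSSZ, Z)))
  →9  add(add(Z, mul(Z, mul(Z, Z))), mul(add(SSZ, Z), add(SSSZ, Z)))
  →10  add(mul(Z, mul(Z, Z)), mul(add(SSZ, Z), add(SSSZ, Z)))
  →11  add(Z, mul(add(SSZ, Z), add(SSSZ, Z)))
  →12  mul(add(SSZ, Z), add(SSSZ, Z))
  →13  mul(S(add(SZ, Z)), add(SSSZ, Z))
  →14  add(add(SSSZ, Z), mul(add(SZ, Z), add(SSSZ, Z)))
  →15  add(S(add(SSZ, Z)), mul(add(SZ, Z), add(SSSZ, Z)))
  →16  S(add(add(SSZ, Z), mul(add(SZ, Z), add(SSSZ, Z))))
  →17  S(add(S(add(SZ, Z)), mul(add(SZ, Z), add(SSSZ, Z))))
  →18  S(S(add(add(SZ, Z), mul(add(SZ, Z), add(SSSZ, Z)))))
  →19  S(S(add(S(add(Z, Z)), mul(add(SZ, Z), add(SSSZ, Z)))))
  →20  S(S(S(add(add(Z, Z), mul(add(SZ, Z), add(SSSZ, Z))))))
  →21  S(S(S(add(Z, mul(add(SZ, Z), add(SSSZ, Z))))))
  →22  S(S(S(mul(add(SZ, Z), add(SSSZ, Z)))))
  →23  S(S(S(mul(S(add(Z, Z)), add(SSSZ, Z)))))
  →24  S(S(S(add(add(SSSZ, Z), mul(add(Z, Z), add(SSSZ, Z))))))
  →25  S(S(S(add(S(add(SSZ, Z)), mul(add(Z, Z), add(SSSZ, Z))))))
  →26  S(S(S(S(add(add(SSZ, Z), mul(add(Z, Z), add(SSSZ, Z)))))))
  →27  S(S(S(S(add(S(add(SZ, Z)), mul(add(Z, Z), add(SSSZ, Z)))))))
  →28  S(S(S(S(S(add(add(SZ, Z), mul(add(Z, Z), add(SSSZ, Z))))))))
  →29  S(S(S(S(S(add(S(add(Z, Z)), mul(add(Z, Z), add(SSSZ, Z))))))))
  →30  S(S(S(S(S(S(add(add(Z, Z), mul(add(Z, Z), add(SSSZ, Z)))))))))
  →31  S(S(S(S(S(S(add(Z, mul(add(Z, Z), add(SSSZ, Z)))))))))
  →32  S(S(S(S(S(S(mul(add(Z, Z), add(SSSZ, Z))))))))
  →33  S(S(S(S(S(S(mul(Z, add(SSSZ, Z))))))))
  →34  S^6(Z)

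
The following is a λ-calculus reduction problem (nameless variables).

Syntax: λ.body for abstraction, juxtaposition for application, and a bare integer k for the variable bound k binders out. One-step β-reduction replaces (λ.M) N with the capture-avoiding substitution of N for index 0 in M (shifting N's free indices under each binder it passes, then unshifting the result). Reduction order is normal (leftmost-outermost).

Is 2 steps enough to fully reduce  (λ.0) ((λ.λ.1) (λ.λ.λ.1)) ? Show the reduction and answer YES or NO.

Answer: YES — reaches normal form λ.λ.λ.λ.1 in 2 ≤ 2 steps

Reduction:
  start: (λ.0) ((λ.λ.1) (λ.λ.λ.1))
  [1] (λ.λ.1) (λ.λ.λ.1)
  [2] λ.λ.λ.λ.1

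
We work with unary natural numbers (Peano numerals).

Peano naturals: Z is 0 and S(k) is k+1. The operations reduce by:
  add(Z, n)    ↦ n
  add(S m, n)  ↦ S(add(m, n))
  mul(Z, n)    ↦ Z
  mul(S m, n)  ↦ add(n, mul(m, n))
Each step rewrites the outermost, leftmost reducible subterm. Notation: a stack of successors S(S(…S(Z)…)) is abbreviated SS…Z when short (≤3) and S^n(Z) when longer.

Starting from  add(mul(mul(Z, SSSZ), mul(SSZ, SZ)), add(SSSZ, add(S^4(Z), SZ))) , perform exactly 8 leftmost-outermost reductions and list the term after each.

  start: add(mul(mul(Z, SSSZ), mul(SSZ, SZ)), add(SSSZ, add(S^4(Z), SZ)))
  step 1: add(mul(Z, mul(SSZ, SZ)), add(SSSZ, add(S^4(Z), SZ)))
  step 2: add(Z, add(SSSZ, add(S^4(Z), SZ)))
  step 3: add(SSSZ, add(S^4(Z), SZ))
  step 4: S(add(SSZ, add(S^4(Z), SZ)))
  step 5: S(S(add(SZ, add(S^4(Z), SZ))))
  step 6: S(S(S(add(Z, add(S^4(Z), SZ)))))
  step 7: S(S(S(add(S^4(Z), SZ))))
  step 8: S(S(S(S(add(SSSZ, SZ)))))

Answer: after 8 steps: S(S(S(S(add(SSSZ, SZ)))))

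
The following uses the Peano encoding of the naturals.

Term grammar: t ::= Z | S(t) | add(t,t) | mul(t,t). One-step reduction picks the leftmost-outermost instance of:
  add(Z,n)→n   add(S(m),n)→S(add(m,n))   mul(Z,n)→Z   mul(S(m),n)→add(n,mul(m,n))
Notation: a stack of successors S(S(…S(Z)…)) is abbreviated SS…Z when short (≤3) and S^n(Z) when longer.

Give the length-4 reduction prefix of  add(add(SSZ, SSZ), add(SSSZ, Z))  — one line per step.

Answer: after 4 steps: S(S(add(add(Z, SSZ), add(SSSZ, Z))))

Working:
  start: add(add(SSZ, SSZ), add(SSSZ, Z))
  →1  add(S(add(SZ, SSZ)), add(SSSZ, Z))
  →2  S(add(add(SZ, SSZ), add(SSSZ, Z)))
  →3  S(add(S(add(Z, SSZ)), add(SSSZ, Z)))
  →4  S(S(add(add(Z, SSZ), add(SSSZ, Z))))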